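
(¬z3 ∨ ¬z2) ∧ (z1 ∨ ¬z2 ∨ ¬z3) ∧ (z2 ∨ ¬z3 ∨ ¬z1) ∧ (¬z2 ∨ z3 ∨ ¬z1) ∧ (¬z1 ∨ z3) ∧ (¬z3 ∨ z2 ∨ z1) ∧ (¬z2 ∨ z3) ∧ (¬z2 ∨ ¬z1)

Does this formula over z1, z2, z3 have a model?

Case z3 = False:
Unit clause (¬z1) forces z1 = False.
Unit clause (¬z2) forces z2 = False.
All clauses are satisfied.
A satisfying assignment: z1 ↦ False,  z2 ↦ False,  z3 ↦ False.

Yes, satisfiable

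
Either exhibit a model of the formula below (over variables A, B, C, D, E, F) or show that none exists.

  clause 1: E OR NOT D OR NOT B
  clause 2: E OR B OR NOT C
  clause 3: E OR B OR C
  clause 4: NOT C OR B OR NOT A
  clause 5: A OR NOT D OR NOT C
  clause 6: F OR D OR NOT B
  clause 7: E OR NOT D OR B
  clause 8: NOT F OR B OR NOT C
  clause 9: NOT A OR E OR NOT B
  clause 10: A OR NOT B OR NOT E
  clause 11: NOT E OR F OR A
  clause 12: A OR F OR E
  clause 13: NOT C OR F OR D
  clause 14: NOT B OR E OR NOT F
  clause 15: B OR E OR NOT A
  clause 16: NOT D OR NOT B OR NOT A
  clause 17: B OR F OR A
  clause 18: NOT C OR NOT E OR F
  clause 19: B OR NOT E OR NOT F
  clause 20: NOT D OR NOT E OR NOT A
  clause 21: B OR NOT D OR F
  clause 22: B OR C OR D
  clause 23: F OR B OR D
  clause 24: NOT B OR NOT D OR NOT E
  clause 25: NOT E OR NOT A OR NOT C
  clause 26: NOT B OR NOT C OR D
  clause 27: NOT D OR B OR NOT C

Branch on E: set E = true.
Branch on A: set A = true.
From the singleton clause (NOT D), D = false.
From the singleton clause (NOT C), C = false.
From the singleton clause (B), B = true.
From the singleton clause (F), F = true.
This assignment satisfies each clause.

A ↦ true, B ↦ true, C ↦ false, D ↦ false, E ↦ true, F ↦ true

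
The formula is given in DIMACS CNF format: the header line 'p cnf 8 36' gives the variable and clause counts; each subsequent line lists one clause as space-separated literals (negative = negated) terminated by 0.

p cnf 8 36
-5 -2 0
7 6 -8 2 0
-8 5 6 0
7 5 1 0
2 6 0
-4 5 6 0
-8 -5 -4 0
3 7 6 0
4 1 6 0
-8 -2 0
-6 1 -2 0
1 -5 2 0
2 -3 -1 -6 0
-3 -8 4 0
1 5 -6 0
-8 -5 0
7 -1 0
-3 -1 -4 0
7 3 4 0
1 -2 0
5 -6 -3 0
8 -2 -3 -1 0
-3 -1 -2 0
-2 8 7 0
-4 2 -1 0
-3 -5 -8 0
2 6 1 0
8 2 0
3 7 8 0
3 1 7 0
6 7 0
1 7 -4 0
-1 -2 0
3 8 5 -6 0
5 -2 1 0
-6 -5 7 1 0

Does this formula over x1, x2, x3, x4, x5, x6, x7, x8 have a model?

Branch on x5: set x5 = False.
Branch on x8: set x8 = True.
(x6) alone gives x6 = True.
(¬x2) alone gives x2 = False.
(x1) alone gives x1 = True.
(¬x3) alone gives x3 = False.
(x7) alone gives x7 = True.
(¬x4) alone gives x4 = False.
This assignment satisfies each clause.
A satisfying assignment: x1=True; x2=False; x3=False; x4=False; x5=False; x6=True; x7=True; x8=True.

Satisfiable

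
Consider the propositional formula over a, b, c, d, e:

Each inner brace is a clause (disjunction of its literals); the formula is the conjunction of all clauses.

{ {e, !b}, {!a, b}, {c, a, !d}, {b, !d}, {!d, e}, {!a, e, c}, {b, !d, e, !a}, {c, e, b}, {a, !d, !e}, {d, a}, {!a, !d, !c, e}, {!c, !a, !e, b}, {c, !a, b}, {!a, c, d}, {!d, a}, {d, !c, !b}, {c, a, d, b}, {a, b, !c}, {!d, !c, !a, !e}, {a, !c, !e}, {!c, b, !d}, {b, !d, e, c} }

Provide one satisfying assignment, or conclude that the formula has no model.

a=true, b=true, c=false, d=true, e=true

Branch on e: set e = true.
Branch on a: set a = true.
The clause (b) is unit, so b = true.
Branch on c: set c = false.
The clause (d) is unit, so d = true.
This assignment satisfies each clause.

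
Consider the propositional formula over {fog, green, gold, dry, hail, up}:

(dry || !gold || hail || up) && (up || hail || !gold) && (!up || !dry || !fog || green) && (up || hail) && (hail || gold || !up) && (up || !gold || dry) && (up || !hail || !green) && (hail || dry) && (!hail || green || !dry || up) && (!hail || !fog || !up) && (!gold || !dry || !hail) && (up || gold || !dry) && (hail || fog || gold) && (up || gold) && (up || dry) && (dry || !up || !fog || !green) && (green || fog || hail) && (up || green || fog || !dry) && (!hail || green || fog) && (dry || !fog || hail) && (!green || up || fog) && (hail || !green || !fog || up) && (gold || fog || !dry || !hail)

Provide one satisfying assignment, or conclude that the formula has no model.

Try up = true.
Try hail = true.
Unit clause (!fog) forces fog = false.
Unit clause (green) forces green = true.
Try gold = true.
Unit clause (!dry) forces dry = false.
All clauses are satisfied.

fog ↦ false, green ↦ true, gold ↦ true, dry ↦ false, hail ↦ true, up ↦ true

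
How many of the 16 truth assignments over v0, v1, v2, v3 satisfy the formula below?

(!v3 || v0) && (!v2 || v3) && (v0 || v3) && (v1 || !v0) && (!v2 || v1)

There are 2^4 = 16 truth assignments over (v0, v1, v2, v3).
Check each against the 5 clauses (columns in the order v0, v1, v2, v3):
  F F F F  ✗ fails (v0 || v3)
  F F F T  ✗ fails (!v3 || v0)
  F F T F  ✗ fails (!v2 || v3)
  F F T T  ✗ fails (!v3 || v0)
  F T F F  ✗ fails (v0 || v3)
  F T F T  ✗ fails (!v3 || v0)
  F T T F  ✗ fails (!v2 || v3)
  F T T T  ✗ fails (!v3 || v0)
  T F F F  ✗ fails (v1 || !v0)
  T F F T  ✗ fails (v1 || !v0)
  T F T F  ✗ fails (!v2 || v3)
  T F T T  ✗ fails (v1 || !v0)
  T T F F  ✓ satisfies all
  T T F T  ✓ satisfies all
  T T T F  ✗ fails (!v2 || v3)
  T T T T  ✓ satisfies all
3 of the 16 rows are models.

3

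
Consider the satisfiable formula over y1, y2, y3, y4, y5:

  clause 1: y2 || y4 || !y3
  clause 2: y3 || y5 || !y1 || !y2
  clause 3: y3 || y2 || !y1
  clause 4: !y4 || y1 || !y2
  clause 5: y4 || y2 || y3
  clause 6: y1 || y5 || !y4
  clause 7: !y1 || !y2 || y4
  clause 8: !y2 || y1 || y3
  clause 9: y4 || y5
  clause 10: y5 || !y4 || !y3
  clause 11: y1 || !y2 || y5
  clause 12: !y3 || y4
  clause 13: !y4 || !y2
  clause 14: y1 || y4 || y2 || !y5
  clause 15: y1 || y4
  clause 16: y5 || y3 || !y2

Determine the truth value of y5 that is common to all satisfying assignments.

Suppose y5 = false.
The clause (y4) is unit, so y4 = true.
The clause (y1) is unit, so y1 = true.
The clause (!y3) is unit, so y3 = false.
The clause (!y2) is unit, so y2 = false.
That conflicts with the unit clause (y2).
So every satisfying assignment has y5 = True.

True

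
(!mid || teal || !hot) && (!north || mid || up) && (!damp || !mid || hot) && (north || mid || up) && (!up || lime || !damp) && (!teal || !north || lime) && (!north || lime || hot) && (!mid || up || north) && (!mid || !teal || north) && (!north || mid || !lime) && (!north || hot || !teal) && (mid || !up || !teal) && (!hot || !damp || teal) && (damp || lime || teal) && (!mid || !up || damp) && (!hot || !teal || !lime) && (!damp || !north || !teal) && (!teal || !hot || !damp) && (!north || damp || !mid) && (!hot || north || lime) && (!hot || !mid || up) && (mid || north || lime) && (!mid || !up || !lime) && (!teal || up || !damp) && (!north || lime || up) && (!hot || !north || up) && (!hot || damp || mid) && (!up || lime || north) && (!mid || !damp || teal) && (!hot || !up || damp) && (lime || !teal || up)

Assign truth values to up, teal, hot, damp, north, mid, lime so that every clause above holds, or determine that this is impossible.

Case mid = false:
Case north = false:
The clause (up) is unit, so up = true.
The clause (!teal) is unit, so teal = false.
The clause (lime) is unit, so lime = true.
Case hot = false:
No clause remains; damp is free.

up: true,  teal: false,  hot: false,  damp: false,  north: false,  mid: false,  lime: true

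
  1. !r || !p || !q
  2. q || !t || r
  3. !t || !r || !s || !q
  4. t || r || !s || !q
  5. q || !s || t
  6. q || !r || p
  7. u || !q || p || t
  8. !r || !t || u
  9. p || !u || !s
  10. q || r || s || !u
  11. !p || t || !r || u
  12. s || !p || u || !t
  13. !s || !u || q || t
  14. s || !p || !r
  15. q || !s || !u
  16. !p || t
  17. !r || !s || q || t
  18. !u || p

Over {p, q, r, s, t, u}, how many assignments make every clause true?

6

There are 2^6 = 64 truth assignments over (p, q, r, s, t, u).
Split on r. With r = true, the clauses containing r are satisfied and !r drops from the rest; 0 of the 2^5 = 32 assignments to the other variables satisfy what remains.
With r = false, by the same count on the reduced clause set, 6 assignments work.
(One model: p=F, q=F, r=F, s=F, t=F, u=F.)
Total: 0 + 6 = 6.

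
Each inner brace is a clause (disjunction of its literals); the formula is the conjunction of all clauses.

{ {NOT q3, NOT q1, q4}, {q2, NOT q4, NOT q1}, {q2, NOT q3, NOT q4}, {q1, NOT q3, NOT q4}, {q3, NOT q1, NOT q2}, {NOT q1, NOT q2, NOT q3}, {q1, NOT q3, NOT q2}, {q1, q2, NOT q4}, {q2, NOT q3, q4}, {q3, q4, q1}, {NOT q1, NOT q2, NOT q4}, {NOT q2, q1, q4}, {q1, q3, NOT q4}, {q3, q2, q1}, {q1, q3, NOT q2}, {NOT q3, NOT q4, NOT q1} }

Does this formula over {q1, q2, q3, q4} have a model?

Try q3 = false.
Try q1 = true.
From the singleton clause (NOT q2), q2 = false.
From the singleton clause (NOT q4), q4 = false.
All clauses are satisfied.
A satisfying assignment: q1: true; q2: false; q3: false; q4: false.

Satisfiable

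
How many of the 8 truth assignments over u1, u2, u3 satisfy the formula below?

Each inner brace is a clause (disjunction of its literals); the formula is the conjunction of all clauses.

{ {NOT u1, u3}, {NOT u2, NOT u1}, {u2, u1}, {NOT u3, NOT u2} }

2

There are 2^3 = 8 truth assignments over (u1, u2, u3).
Split on u2. With u2 = true, the clauses containing u2 are satisfied and NOT u2 drops from the rest; 1 of the 2^2 = 4 assignments to the other variables satisfy what remains.
With u2 = false, by the same count on the reduced clause set, 1 assignment works.
(One model: u1=F, u2=T, u3=F.)
Total: 1 + 1 = 2.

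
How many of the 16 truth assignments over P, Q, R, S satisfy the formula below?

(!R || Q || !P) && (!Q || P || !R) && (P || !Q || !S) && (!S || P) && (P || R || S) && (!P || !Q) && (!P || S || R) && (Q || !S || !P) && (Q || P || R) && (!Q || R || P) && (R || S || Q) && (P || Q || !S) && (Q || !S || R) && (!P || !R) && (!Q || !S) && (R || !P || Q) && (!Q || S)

1

There are 2^4 = 16 truth assignments over (P, Q, R, S).
Split on R. With R = true, the clauses containing R are satisfied and !R drops from the rest; 1 of the 2^3 = 8 assignments to the other variables satisfy what remains.
With R = false, by the same count on the reduced clause set, 0 assignments work.
Total: 1 + 0 = 1.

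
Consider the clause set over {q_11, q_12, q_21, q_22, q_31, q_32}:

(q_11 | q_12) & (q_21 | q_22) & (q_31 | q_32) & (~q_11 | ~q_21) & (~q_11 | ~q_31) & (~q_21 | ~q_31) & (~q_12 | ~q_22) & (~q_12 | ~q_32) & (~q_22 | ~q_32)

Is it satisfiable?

No, unsatisfiable

Suppose q_11 = 1.
(~q_21) alone gives q_21 = 0.
(q_22) alone gives q_22 = 1.
(~q_31) alone gives q_31 = 0.
(q_32) alone gives q_32 = 1.
Now (~q_32) is unsatisfied and unit — conflict.
Backtrack on q_11: now try q_11 = 0.
(q_12) alone gives q_12 = 1.
(~q_22) alone gives q_22 = 0.
(q_21) alone gives q_21 = 1.
(~q_31) alone gives q_31 = 0.
(q_32) alone gives q_32 = 1.
Now (~q_32) is unsatisfied and unit — conflict.
Both values of q_11 lead to a conflict.
No assignment satisfies every clause.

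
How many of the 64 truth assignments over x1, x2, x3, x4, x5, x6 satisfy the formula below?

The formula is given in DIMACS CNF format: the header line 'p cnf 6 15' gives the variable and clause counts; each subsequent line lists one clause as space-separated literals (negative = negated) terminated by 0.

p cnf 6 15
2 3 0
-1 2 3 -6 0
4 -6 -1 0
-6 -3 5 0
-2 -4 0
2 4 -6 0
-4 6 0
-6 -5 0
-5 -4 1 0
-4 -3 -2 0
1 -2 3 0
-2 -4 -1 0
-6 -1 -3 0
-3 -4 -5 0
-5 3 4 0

There are 2^6 = 64 truth assignments over (x1, x2, x3, x4, x5, x6).
Split on x2. With x2 = True, the clauses containing x2 are satisfied and ¬x2 drops from the rest; 5 of the 2^5 = 32 assignments to the other variables satisfy what remains.
With x2 = False, by the same count on the reduced clause set, 4 assignments work.
Total: 5 + 4 = 9.

9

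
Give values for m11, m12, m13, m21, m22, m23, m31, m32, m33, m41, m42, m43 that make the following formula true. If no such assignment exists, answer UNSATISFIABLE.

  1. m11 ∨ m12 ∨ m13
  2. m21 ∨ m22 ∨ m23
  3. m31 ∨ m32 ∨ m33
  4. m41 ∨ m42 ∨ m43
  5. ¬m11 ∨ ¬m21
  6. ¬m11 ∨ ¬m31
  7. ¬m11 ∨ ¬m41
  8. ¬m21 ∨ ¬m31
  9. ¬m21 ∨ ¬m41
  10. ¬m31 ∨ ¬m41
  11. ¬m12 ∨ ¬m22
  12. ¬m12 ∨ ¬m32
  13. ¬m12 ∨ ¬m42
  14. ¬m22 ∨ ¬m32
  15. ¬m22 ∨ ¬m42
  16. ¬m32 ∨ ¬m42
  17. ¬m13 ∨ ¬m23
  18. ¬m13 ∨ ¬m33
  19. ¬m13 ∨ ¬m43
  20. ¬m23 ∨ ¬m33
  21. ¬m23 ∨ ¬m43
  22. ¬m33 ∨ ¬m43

UNSATISFIABLE

Suppose m11 = False.
Suppose m12 = True.
Unit clause (¬m22) forces m22 = False.
Unit clause (¬m32) forces m32 = False.
Unit clause (¬m42) forces m42 = False.
Suppose m21 = True.
Unit clause (¬m31) forces m31 = False.
Unit clause (m33) forces m33 = True.
Unit clause (¬m41) forces m41 = False.
Unit clause (m43) forces m43 = True.
That conflicts with the unit clause (¬m43).
That branch fails; take m21 = False instead.
Unit clause (m23) forces m23 = True.
Unit clause (¬m13) forces m13 = False.
Unit clause (¬m33) forces m33 = False.
Unit clause (m31) forces m31 = True.
Unit clause (¬m41) forces m41 = False.
Unit clause (m43) forces m43 = True.
That conflicts with the unit clause (¬m43).
Both values of m21 lead to a conflict.
That branch fails; take m12 = False instead.
Unit clause (m13) forces m13 = True.
Unit clause (¬m23) forces m23 = False.
Unit clause (¬m33) forces m33 = False.
Unit clause (¬m43) forces m43 = False.
Suppose m21 = True.
Unit clause (¬m31) forces m31 = False.
Unit clause (m32) forces m32 = True.
Unit clause (¬m41) forces m41 = False.
Unit clause (m42) forces m42 = True.
That conflicts with the unit clause (¬m42).
That branch fails; take m21 = False instead.
Unit clause (m22) forces m22 = True.
Unit clause (¬m32) forces m32 = False.
Unit clause (m31) forces m31 = True.
Unit clause (¬m41) forces m41 = False.
Unit clause (m42) forces m42 = True.
That conflicts with the unit clause (¬m42).
Both values of m21 lead to a conflict.
Both values of m12 lead to a conflict.
That branch fails; take m11 = True instead.
Unit clause (¬m21) forces m21 = False.
Unit clause (¬m31) forces m31 = False.
Unit clause (¬m41) forces m41 = False.
Suppose m22 = True.
Unit clause (¬m12) forces m12 = False.
Unit clause (¬m32) forces m32 = False.
Unit clause (m33) forces m33 = True.
Unit clause (¬m42) forces m42 = False.
Unit clause (m43) forces m43 = True.
That conflicts with the unit clause (¬m43).
That branch fails; take m22 = False instead.
Unit clause (m23) forces m23 = True.
Unit clause (¬m13) forces m13 = False.
Unit clause (¬m33) forces m33 = False.
Unit clause (m32) forces m32 = True.
Unit clause (¬m12) forces m12 = False.
Unit clause (¬m42) forces m42 = False.
Unit clause (m43) forces m43 = True.
That conflicts with the unit clause (¬m43).
Both values of m22 lead to a conflict.
Both values of m11 lead to a conflict.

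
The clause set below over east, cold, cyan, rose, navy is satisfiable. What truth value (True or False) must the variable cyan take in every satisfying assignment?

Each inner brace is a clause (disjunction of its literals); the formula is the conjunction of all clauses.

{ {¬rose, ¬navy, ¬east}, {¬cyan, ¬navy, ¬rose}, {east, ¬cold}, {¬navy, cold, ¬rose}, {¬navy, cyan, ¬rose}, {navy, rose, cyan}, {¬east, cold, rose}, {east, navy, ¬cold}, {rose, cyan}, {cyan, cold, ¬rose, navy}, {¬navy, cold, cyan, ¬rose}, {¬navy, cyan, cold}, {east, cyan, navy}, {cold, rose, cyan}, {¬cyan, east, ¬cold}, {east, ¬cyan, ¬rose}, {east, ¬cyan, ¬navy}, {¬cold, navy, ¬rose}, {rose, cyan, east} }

Suppose cyan = False.
The clause (rose) is unit, so rose = True.
The clause (¬navy) is unit, so navy = False.
The clause (cold) is unit, so cold = True.
But (¬cold) is also a unit clause — contradiction.
So every satisfying assignment has cyan = True.

True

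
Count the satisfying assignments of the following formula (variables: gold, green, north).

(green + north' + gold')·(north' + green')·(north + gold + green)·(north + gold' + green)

3

There are 2^3 = 8 truth assignments over (gold, green, north).
Split on green. With green = 1, the clauses containing green are satisfied and green' drops from the rest; 2 of the 2^2 = 4 assignments to the other variables satisfy what remains.
With green = 0, by the same count on the reduced clause set, 1 assignment works.
(One model: gold=F, green=F, north=T.)
Total: 2 + 1 = 3.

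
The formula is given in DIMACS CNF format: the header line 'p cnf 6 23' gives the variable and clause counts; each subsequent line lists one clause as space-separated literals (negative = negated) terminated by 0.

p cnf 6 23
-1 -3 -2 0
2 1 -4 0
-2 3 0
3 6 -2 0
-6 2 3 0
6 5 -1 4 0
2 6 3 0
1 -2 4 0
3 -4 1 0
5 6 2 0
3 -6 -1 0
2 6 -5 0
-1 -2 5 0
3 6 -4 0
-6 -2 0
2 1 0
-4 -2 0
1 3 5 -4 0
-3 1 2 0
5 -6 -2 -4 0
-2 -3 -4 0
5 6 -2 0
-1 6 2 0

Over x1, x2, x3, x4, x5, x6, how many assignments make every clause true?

4

There are 2^6 = 64 truth assignments over (x1, x2, x3, x4, x5, x6).
Split on x4. With x4 = True, the clauses containing x4 are satisfied and ¬x4 drops from the rest; 2 of the 2^5 = 32 assignments to the other variables satisfy what remains.
With x4 = False, by the same count on the reduced clause set, 2 assignments work.
Total: 2 + 2 = 4.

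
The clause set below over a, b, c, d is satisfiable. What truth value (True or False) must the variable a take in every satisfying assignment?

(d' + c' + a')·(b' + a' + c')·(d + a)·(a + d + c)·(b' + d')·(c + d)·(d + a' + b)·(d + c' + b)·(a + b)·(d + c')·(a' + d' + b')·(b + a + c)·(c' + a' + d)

Suppose a = 0.
From the singleton clause (d), d = 1.
From the singleton clause (b'), b = 0.
But (b) is also a unit clause — contradiction.
So every satisfying assignment has a = True.

True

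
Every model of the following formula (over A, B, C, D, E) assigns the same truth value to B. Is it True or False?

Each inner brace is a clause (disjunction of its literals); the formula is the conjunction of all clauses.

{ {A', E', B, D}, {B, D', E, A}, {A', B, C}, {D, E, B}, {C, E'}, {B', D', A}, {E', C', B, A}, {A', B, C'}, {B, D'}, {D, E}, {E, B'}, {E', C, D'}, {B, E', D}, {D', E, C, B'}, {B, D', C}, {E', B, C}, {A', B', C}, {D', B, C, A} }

True

Suppose B = 0.
(D') alone gives D = 0.
(E) alone gives E = 1.
Now (E') is unsatisfied and unit — conflict.
So every satisfying assignment has B = True.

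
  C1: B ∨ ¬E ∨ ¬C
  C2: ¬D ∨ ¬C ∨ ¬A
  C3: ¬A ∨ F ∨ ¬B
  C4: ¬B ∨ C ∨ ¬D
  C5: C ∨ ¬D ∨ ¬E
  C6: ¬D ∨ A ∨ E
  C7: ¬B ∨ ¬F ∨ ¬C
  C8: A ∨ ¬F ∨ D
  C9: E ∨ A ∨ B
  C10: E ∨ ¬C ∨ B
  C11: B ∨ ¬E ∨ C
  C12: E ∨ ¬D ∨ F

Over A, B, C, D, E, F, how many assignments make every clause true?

There are 2^6 = 64 truth assignments over (A, B, C, D, E, F).
Split on E. With E = True, the clauses containing E are satisfied and ¬E drops from the rest; 4 of the 2^5 = 32 assignments to the other variables satisfy what remains.
With E = False, by the same count on the reduced clause set, 6 assignments work.
(One model: A=F, B=T, C=F, D=F, E=F, F=F.)
Total: 4 + 6 = 10.

10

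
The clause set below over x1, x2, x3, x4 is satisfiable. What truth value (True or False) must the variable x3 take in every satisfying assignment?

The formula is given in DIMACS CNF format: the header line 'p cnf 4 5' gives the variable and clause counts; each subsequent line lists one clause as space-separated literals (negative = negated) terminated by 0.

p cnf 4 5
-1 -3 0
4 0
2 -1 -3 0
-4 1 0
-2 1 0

Suppose x3 = True.
Unit clause (¬x1) forces x1 = False.
Unit clause (x4) forces x4 = True.
But (¬x4) is also a unit clause — contradiction.
So every satisfying assignment has x3 = False.

False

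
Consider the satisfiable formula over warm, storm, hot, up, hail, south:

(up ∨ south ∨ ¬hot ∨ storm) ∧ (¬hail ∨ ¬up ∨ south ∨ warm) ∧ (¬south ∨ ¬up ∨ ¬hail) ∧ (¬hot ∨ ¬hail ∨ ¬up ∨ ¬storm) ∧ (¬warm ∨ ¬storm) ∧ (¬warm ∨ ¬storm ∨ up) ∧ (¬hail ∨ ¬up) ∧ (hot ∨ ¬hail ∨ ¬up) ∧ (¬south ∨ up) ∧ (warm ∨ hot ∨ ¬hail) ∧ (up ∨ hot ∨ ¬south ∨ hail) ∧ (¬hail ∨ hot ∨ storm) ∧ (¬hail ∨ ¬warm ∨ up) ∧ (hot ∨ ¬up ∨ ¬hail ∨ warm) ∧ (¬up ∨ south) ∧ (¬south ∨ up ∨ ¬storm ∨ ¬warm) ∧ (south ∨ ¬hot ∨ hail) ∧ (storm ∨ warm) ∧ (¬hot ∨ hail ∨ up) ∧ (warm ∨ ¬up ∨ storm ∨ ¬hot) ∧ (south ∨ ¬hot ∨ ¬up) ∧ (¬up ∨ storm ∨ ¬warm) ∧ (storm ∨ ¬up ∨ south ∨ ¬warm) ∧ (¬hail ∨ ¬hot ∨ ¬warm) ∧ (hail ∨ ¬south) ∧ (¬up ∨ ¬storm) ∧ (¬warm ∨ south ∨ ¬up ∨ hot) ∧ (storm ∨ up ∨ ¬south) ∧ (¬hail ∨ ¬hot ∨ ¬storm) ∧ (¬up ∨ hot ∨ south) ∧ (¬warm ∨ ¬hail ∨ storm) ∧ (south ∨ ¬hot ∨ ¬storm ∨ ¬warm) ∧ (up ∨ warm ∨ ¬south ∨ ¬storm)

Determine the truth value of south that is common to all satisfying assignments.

Suppose south = True.
(up) alone gives up = True.
(¬hail) alone gives hail = False.
Now (hail) is unsatisfied and unit — conflict.
So every satisfying assignment has south = False.

False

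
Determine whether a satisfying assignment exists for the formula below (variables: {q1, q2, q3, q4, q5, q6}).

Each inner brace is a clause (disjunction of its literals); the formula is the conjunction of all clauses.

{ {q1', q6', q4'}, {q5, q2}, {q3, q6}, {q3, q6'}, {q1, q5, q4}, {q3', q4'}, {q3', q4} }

Try q5 = 1.
Try q3 = 1.
The clause (q4') is unit, so q4 = 0.
Now (q4) is unsatisfied and unit — conflict.
That branch fails; take q3 = 0 instead.
The clause (q6) is unit, so q6 = 1.
Now (q6') is unsatisfied and unit — conflict.
Either choice for q3 ends in contradiction.
That branch fails; take q5 = 0 instead.
The clause (q2) is unit, so q2 = 1.
Try q3 = 1.
The clause (q4') is unit, so q4 = 0.
Now (q4) is unsatisfied and unit — conflict.
That branch fails; take q3 = 0 instead.
The clause (q6) is unit, so q6 = 1.
Now (q6') is unsatisfied and unit — conflict.
Either choice for q3 ends in contradiction.
Either choice for q5 ends in contradiction.
No assignment satisfies every clause.

Unsatisfiable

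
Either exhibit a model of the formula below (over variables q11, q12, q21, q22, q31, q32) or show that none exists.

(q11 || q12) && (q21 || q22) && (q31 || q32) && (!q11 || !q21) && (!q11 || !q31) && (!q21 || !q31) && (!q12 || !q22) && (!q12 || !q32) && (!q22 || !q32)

Suppose q11 = true.
The clause (!q21) is unit, so q21 = false.
The clause (q22) is unit, so q22 = true.
The clause (!q31) is unit, so q31 = false.
The clause (q32) is unit, so q32 = true.
But (!q32) is also a unit clause — contradiction.
Backtrack on q11: now try q11 = false.
The clause (q12) is unit, so q12 = true.
The clause (!q22) is unit, so q22 = false.
The clause (q21) is unit, so q21 = true.
The clause (!q31) is unit, so q31 = false.
The clause (q32) is unit, so q32 = true.
But (!q32) is also a unit clause — contradiction.
Either choice for q11 ends in contradiction.

UNSATISFIABLE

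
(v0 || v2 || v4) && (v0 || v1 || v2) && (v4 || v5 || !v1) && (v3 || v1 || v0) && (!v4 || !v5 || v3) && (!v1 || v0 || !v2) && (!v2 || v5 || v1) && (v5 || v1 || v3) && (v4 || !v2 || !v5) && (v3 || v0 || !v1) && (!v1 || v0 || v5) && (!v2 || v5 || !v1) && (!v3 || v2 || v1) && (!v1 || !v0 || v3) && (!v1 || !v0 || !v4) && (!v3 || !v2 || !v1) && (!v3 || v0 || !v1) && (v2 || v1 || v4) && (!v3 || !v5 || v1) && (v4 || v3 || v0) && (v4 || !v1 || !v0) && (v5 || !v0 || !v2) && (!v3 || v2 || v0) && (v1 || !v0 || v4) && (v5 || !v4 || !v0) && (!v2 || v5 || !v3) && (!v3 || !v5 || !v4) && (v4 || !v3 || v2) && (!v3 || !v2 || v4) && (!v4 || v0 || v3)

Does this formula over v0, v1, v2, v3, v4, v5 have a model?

Case v0 = true:
Case v1 = false:
(v4) alone gives v4 = true.
(v5) alone gives v5 = true.
(v3) alone gives v3 = true.
That conflicts with the unit clause (!v3).
Backtrack on v1: now try v1 = true.
(v3) alone gives v3 = true.
(!v4) alone gives v4 = false.
That conflicts with the unit clause (v4).
Either choice for v1 ends in contradiction.
Backtrack on v0: now try v0 = false.
Case v2 = true:
(!v1) alone gives v1 = false.
(v3) alone gives v3 = true.
(v5) alone gives v5 = true.
That conflicts with the unit clause (!v5).
Backtrack on v2: now try v2 = false.
(v4) alone gives v4 = true.
(v1) alone gives v1 = true.
(v3) alone gives v3 = true.
That conflicts with the unit clause (!v3).
Either choice for v2 ends in contradiction.
Either choice for v0 ends in contradiction.
No assignment satisfies every clause.

Unsatisfiable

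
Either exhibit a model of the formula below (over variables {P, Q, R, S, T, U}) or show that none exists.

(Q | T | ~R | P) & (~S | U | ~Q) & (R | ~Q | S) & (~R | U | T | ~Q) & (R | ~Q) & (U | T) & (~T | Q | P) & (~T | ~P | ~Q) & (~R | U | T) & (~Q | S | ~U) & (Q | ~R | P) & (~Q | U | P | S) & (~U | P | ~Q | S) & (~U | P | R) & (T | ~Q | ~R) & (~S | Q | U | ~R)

P: 1,  Q: 0,  R: 0,  S: 0,  T: 1,  U: 1

Branch on R: set R = 0.
From the singleton clause (~Q), Q = 0.
Branch on U: set U = 1.
From the singleton clause (P), P = 1.
All clauses hold; S, T can take either value.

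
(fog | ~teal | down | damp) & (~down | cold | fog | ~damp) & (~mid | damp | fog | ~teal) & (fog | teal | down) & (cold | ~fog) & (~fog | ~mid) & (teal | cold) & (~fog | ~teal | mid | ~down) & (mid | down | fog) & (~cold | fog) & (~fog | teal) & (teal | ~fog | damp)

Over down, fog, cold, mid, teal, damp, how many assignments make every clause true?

4

There are 2^6 = 64 truth assignments over (down, fog, cold, mid, teal, damp).
Split on down. With down = 1, the clauses containing down are satisfied and ~down drops from the rest; 1 of the 2^5 = 32 assignments to the other variables satisfy what remains.
With down = 0, by the same count on the reduced clause set, 3 assignments work.
Total: 1 + 3 = 4.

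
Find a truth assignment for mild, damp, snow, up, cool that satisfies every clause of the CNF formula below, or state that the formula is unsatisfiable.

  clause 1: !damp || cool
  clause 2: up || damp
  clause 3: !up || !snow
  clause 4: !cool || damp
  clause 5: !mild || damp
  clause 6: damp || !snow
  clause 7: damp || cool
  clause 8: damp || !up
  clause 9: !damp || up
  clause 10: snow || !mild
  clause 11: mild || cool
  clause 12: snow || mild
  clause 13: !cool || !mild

Case damp = false:
(up) alone gives up = true.
Now (!up) is unsatisfied and unit — conflict.
That branch fails; take damp = true instead.
(cool) alone gives cool = true.
(up) alone gives up = true.
(!snow) alone gives snow = false.
(!mild) alone gives mild = false.
Now (mild) is unsatisfied and unit — conflict.
Neither damp = true nor damp = false works.

UNSATISFIABLE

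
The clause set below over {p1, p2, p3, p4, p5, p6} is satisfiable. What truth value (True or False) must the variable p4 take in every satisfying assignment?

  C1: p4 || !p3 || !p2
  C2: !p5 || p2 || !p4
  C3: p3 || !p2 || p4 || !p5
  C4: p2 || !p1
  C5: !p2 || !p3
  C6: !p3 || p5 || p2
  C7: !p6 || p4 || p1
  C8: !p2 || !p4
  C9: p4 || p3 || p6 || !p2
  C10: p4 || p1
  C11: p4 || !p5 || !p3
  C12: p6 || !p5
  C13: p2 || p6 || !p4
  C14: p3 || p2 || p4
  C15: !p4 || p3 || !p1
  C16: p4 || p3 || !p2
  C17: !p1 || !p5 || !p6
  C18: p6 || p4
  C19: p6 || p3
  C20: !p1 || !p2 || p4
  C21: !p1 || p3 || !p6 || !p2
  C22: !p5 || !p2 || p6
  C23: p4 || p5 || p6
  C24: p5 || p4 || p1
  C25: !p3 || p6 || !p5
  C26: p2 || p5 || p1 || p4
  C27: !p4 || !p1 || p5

True

Suppose p4 = false.
From the singleton clause (p1), p1 = true.
From the singleton clause (p2), p2 = true.
Now (!p2) is unsatisfied and unit — conflict.
So every satisfying assignment has p4 = True.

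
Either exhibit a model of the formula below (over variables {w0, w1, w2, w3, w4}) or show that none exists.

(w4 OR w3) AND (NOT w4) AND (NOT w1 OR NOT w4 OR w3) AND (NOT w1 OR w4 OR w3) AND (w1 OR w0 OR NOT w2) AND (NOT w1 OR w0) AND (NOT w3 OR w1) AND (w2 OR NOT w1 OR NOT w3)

Unit clause (NOT w4) forces w4 = false.
Unit clause (w3) forces w3 = true.
Unit clause (w1) forces w1 = true.
Unit clause (w0) forces w0 = true.
Unit clause (w2) forces w2 = true.
All clauses are satisfied.

w0 ↦ true,  w1 ↦ true,  w2 ↦ true,  w3 ↦ true,  w4 ↦ false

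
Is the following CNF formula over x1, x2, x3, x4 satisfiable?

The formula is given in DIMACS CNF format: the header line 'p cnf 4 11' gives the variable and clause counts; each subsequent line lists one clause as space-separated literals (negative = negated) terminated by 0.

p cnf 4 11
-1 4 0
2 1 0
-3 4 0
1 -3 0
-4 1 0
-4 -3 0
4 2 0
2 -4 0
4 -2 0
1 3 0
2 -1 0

Try x1 = True.
Unit clause (x4) forces x4 = True.
Unit clause (¬x3) forces x3 = False.
Unit clause (x2) forces x2 = True.
Every clause now holds.
A satisfying assignment: x1 ↦ True; x2 ↦ True; x3 ↦ False; x4 ↦ True.

Yes, satisfiable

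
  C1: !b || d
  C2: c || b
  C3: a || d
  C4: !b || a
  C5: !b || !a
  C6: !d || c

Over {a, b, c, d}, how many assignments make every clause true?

3

There are 2^4 = 16 truth assignments over (a, b, c, d).
Check each against the 6 clauses (columns in the order a, b, c, d):
  F F F F  ✗ fails (c || b)
  F F F T  ✗ fails (c || b)
  F F T F  ✗ fails (a || d)
  F F T T  ✓ satisfies all
  F T F F  ✗ fails (!b || d)
  F T F T  ✗ fails (!b || a)
  F T T F  ✗ fails (!b || d)
  F T T T  ✗ fails (!b || a)
  T F F F  ✗ fails (c || b)
  T F F T  ✗ fails (c || b)
  T F T F  ✓ satisfies all
  T F T T  ✓ satisfies all
  T T F F  ✗ fails (!b || d)
  T T F T  ✗ fails (!b || !a)
  T T T F  ✗ fails (!b || d)
  T T T T  ✗ fails (!b || !a)
3 of the 16 rows are models.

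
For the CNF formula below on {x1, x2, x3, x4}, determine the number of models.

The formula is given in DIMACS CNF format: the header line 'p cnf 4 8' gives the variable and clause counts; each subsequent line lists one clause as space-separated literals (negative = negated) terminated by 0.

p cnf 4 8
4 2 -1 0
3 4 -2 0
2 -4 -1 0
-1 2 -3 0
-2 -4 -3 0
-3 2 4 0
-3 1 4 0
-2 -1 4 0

There are 2^4 = 16 truth assignments over (x1, x2, x3, x4).
Check each against the 8 clauses (columns in the order x1, x2, x3, x4):
  F F F F  ✓ satisfies all
  F F F T  ✓ satisfies all
  F F T F  ✗ fails (¬x3 ∨ x2 ∨ x4)
  F F T T  ✓ satisfies all
  F T F F  ✗ fails (x3 ∨ x4 ∨ ¬x2)
  F T F T  ✓ satisfies all
  F T T F  ✗ fails (¬x3 ∨ x1 ∨ x4)
  F T T T  ✗ fails (¬x2 ∨ ¬x4 ∨ ¬x3)
  T F F F  ✗ fails (x4 ∨ x2 ∨ ¬x1)
  T F F T  ✗ fails (x2 ∨ ¬x4 ∨ ¬x1)
  T F T F  ✗ fails (x4 ∨ x2 ∨ ¬x1)
  T F T T  ✗ fails (x2 ∨ ¬x4 ∨ ¬x1)
  T T F F  ✗ fails (x3 ∨ x4 ∨ ¬x2)
  T T F T  ✓ satisfies all
  T T T F  ✗ fails (¬x2 ∨ ¬x1 ∨ x4)
  T T T T  ✗ fails (¬x2 ∨ ¬x4 ∨ ¬x3)
5 of the 16 rows are models.

5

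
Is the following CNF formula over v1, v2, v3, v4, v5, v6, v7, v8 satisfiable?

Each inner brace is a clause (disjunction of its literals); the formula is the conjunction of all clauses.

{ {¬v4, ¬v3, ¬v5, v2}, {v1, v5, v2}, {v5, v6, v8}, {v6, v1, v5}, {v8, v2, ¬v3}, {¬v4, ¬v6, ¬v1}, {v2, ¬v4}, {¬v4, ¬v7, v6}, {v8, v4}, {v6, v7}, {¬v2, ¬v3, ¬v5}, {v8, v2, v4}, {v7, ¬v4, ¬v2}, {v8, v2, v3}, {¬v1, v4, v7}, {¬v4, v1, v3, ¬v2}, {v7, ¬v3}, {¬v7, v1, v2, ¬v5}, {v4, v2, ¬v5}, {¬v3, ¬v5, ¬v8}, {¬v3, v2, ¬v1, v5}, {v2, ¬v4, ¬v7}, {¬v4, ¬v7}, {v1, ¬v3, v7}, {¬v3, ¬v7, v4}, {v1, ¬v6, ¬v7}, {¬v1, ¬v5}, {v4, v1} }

Branch on v2: set v2 = True.
Branch on v8: set v8 = True.
Branch on v6: set v6 = True.
Branch on v4: set v4 = False.
(v1) alone gives v1 = True.
(v7) alone gives v7 = True.
(¬v3) alone gives v3 = False.
(¬v5) alone gives v5 = False.
Every clause now holds.
A satisfying assignment: v1=True; v2=True; v3=False; v4=False; v5=False; v6=True; v7=True; v8=True.

Yes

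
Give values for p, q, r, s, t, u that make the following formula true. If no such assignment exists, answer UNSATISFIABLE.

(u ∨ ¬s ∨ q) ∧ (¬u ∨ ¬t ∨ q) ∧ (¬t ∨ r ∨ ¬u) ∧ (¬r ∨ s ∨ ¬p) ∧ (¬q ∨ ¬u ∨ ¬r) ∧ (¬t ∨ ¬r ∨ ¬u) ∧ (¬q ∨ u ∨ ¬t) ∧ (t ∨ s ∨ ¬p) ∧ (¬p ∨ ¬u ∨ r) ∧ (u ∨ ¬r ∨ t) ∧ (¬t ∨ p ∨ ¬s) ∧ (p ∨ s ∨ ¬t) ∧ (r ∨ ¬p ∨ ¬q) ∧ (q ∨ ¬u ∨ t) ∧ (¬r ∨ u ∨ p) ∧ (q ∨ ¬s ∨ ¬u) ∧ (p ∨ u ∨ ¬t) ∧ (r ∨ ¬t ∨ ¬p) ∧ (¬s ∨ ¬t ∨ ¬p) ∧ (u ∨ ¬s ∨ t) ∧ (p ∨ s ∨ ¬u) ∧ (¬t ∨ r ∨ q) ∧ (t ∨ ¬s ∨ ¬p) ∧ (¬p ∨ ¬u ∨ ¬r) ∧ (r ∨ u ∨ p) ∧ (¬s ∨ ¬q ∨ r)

Case u = True:
Case t = False:
Unit clause (q) forces q = True.
Unit clause (¬r) forces r = False.
Unit clause (¬p) forces p = False.
Unit clause (s) forces s = True.
That conflicts with the unit clause (¬s).
Backtrack on t: now try t = True.
Unit clause (q) forces q = True.
Unit clause (r) forces r = True.
That conflicts with the unit clause (¬r).
Neither t = True nor t = False works.
Backtrack on u: now try u = False.
Case s = False:
Case r = False:
Unit clause (p) forces p = True.
Unit clause (t) forces t = True.
That conflicts with the unit clause (¬t).
Backtrack on r: now try r = True.
Unit clause (¬p) forces p = False.
That conflicts with the unit clause (p).
Neither r = True nor r = False works.
Backtrack on s: now try s = True.
Unit clause (q) forces q = True.
Unit clause (¬t) forces t = False.
That conflicts with the unit clause (t).
Neither s = True nor s = False works.
Neither u = True nor u = False works.

UNSATISFIABLE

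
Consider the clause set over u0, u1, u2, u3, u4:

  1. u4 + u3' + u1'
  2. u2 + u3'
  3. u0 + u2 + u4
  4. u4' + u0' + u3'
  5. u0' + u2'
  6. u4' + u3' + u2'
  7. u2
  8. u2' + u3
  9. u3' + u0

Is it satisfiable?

The clause (u2) is unit, so u2 = 1.
The clause (u0') is unit, so u0 = 0.
The clause (u3) is unit, so u3 = 1.
But (u3') is also a unit clause — contradiction.
No assignment satisfies every clause.

No, unsatisfiable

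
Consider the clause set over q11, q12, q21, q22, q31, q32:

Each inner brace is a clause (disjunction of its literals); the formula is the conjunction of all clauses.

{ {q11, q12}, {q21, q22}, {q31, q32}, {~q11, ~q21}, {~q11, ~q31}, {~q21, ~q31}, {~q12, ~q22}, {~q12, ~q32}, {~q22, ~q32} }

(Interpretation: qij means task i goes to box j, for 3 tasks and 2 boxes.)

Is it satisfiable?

No, unsatisfiable

Branch on q11: set q11 = 1.
From the singleton clause (~q21), q21 = 0.
From the singleton clause (q22), q22 = 1.
From the singleton clause (~q31), q31 = 0.
From the singleton clause (q32), q32 = 1.
That conflicts with the unit clause (~q32).
So q11 must be the other value — set q11 = 0.
From the singleton clause (q12), q12 = 1.
From the singleton clause (~q22), q22 = 0.
From the singleton clause (q21), q21 = 1.
From the singleton clause (~q31), q31 = 0.
From the singleton clause (q32), q32 = 1.
That conflicts with the unit clause (~q32).
Both values of q11 lead to a conflict.
No assignment satisfies every clause.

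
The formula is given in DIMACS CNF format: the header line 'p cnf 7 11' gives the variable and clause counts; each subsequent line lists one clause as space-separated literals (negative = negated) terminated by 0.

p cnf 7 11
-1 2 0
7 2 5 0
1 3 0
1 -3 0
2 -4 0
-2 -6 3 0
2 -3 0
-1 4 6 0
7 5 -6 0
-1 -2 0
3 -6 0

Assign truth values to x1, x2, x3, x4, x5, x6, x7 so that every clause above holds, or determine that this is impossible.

Branch on x1: set x1 = False.
From the singleton clause (x3), x3 = True.
Now (¬x3) is unsatisfied and unit — conflict.
So x1 must be the other value — set x1 = True.
From the singleton clause (x2), x2 = True.
Now (¬x2) is unsatisfied and unit — conflict.
Neither x1 = True nor x1 = False works.

UNSATISFIABLE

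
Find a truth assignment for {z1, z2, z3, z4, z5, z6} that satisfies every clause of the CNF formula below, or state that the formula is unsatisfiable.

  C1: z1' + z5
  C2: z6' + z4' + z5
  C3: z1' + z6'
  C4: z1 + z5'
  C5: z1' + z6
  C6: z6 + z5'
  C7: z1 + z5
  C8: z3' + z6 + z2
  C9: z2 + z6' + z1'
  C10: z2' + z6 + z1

Try z1 = 0.
Unit clause (z5') forces z5 = 0.
But (z5) is also a unit clause — contradiction.
So z1 must be the other value — set z1 = 1.
Unit clause (z5) forces z5 = 1.
Unit clause (z6') forces z6 = 0.
But (z6) is also a unit clause — contradiction.
Neither z1 = 1 nor z1 = 0 works.

UNSATISFIABLE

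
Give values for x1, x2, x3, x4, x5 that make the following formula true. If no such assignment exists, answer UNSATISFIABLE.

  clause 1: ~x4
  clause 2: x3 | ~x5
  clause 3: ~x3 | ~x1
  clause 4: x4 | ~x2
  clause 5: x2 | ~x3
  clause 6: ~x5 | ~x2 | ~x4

(~x4) alone gives x4 = 0.
(~x2) alone gives x2 = 0.
(~x3) alone gives x3 = 0.
(~x5) alone gives x5 = 0.
All clauses hold; x1 can take either value.

x1=1, x2=0, x3=0, x4=0, x5=0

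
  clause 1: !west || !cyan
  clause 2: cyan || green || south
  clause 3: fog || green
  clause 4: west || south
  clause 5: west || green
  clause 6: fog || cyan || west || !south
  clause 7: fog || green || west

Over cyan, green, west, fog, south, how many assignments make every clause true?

8

There are 2^5 = 32 truth assignments over (cyan, green, west, fog, south).
Split on fog. With fog = true, the clauses containing fog are satisfied and !fog drops from the rest; 5 of the 2^4 = 16 assignments to the other variables satisfy what remains.
With fog = false, by the same count on the reduced clause set, 3 assignments work.
Total: 5 + 3 = 8.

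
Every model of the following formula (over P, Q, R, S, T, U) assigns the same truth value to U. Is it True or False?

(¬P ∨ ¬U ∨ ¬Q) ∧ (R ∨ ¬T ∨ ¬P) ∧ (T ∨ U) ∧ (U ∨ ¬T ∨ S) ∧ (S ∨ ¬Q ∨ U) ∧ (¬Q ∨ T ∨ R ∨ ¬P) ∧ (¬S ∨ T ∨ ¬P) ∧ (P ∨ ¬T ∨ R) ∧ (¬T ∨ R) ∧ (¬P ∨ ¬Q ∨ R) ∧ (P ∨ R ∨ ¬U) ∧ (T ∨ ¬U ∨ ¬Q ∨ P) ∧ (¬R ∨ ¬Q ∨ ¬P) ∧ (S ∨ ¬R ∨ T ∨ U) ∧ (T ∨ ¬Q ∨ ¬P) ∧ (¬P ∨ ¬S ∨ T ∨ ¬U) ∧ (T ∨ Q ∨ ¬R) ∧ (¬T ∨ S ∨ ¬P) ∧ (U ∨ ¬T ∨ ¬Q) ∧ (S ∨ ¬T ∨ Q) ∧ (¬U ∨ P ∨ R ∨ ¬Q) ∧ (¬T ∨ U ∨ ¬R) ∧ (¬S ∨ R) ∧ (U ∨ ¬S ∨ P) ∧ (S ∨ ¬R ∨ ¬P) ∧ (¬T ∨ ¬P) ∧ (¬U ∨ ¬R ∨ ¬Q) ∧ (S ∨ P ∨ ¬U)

True

Suppose U = False.
Unit clause (T) forces T = True.
Unit clause (S) forces S = True.
Unit clause (R) forces R = True.
That conflicts with the unit clause (¬R).
So every satisfying assignment has U = True.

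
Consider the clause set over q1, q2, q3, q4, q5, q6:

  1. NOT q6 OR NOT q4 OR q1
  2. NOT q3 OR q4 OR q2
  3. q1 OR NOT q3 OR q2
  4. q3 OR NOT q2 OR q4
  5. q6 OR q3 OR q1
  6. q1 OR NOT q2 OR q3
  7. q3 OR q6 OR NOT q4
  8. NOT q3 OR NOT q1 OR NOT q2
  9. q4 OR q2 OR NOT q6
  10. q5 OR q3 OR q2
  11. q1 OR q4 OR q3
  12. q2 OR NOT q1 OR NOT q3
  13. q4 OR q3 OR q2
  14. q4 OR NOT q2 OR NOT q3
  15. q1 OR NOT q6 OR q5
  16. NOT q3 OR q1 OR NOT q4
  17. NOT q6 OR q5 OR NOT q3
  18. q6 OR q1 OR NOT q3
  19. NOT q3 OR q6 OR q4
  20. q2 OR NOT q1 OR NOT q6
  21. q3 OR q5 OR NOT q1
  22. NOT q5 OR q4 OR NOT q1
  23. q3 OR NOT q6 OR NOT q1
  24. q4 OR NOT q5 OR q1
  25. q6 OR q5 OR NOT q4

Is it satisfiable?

No, unsatisfiable

Case q6 = false:
Case q3 = true:
(q1) alone gives q1 = true.
(NOT q2) alone gives q2 = false.
But (q2) is also a unit clause — contradiction.
Backtrack on q3: now try q3 = false.
(q1) alone gives q1 = true.
(NOT q4) alone gives q4 = false.
(NOT q2) alone gives q2 = false.
But (q2) is also a unit clause — contradiction.
Both values of q3 lead to a conflict.
Backtrack on q6: now try q6 = true.
Case q4 = false:
(q2) alone gives q2 = true.
(q3) alone gives q3 = true.
But (NOT q3) is also a unit clause — contradiction.
Backtrack on q4: now try q4 = true.
(q1) alone gives q1 = true.
(q2) alone gives q2 = true.
(NOT q3) alone gives q3 = false.
But (q3) is also a unit clause — contradiction.
Both values of q4 lead to a conflict.
Both values of q6 lead to a conflict.
No assignment satisfies every clause.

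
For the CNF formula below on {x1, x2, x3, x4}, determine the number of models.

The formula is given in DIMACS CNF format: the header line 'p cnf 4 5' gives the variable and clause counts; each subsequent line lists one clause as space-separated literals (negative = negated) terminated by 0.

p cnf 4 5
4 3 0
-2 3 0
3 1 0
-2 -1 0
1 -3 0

3

There are 2^4 = 16 truth assignments over (x1, x2, x3, x4).
Check each against the 5 clauses (columns in the order x1, x2, x3, x4):
  F F F F  ✗ fails (x4 ∨ x3)
  F F F T  ✗ fails (x3 ∨ x1)
  F F T F  ✗ fails (x1 ∨ ¬x3)
  F F T T  ✗ fails (x1 ∨ ¬x3)
  F T F F  ✗ fails (x4 ∨ x3)
  F T F T  ✗ fails (¬x2 ∨ x3)
  F T T F  ✗ fails (x1 ∨ ¬x3)
  F T T T  ✗ fails (x1 ∨ ¬x3)
  T F F F  ✗ fails (x4 ∨ x3)
  T F F T  ✓ satisfies all
  T F T F  ✓ satisfies all
  T F T T  ✓ satisfies all
  T T F F  ✗ fails (x4 ∨ x3)
  T T F T  ✗ fails (¬x2 ∨ x3)
  T T T F  ✗ fails (¬x2 ∨ ¬x1)
  T T T T  ✗ fails (¬x2 ∨ ¬x1)
3 of the 16 rows are models.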